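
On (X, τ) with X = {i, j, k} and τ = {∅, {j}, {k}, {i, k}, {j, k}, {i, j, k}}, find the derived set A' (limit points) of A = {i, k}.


A' = {i}

For each x ∈ X, list the open sets U ∈ τ with x ∈ U, then check whether U ∩ (A ∖ {x}) ≠ ∅ for every such U.
  x = i: opens ∋ x are {i, k}, {i, j, k}; each meets A ∖ {i}, so x IS a limit point.
  x = j: open {j} ∋ x has {j} ∩ (A ∖ {j}) = ∅, so x is NOT a limit point.
  x = k: open {k} ∋ x has {k} ∩ (A ∖ {k}) = ∅, so x is NOT a limit point.
Collecting: A' = {i}.


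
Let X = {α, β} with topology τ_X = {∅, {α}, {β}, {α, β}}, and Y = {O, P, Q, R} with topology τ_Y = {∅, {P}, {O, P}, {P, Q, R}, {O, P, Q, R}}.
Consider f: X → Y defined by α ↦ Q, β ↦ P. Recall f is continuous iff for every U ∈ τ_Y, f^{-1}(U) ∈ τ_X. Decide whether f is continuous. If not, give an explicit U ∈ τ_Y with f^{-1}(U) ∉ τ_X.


f IS continuous.

Compute f^{-1}(U) for each U ∈ τ_Y:
  U = ∅: f^{-1}(U) = ∅ ∈ τ_X ✓.
  U = {P}: f^{-1}(U) = {β} ∈ τ_X ✓.
  U = {O, P}: f^{-1}(U) = {β} ∈ τ_X ✓.
  U = {P, Q, R}: f^{-1}(U) = {α, β} ∈ τ_X ✓.
  U = {O, P, Q, R}: f^{-1}(U) = {α, β} ∈ τ_X ✓.
Every preimage lies in τ_X, so f IS continuous.


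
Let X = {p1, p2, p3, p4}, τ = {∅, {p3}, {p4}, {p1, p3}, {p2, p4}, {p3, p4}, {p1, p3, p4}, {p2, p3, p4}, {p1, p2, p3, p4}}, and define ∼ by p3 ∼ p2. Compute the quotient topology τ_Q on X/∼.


X/∼ = {[p1], [p2=p3], [p4]}; |τ_Q| = 4.

Equivalence classes: [p1], [p2=p3], [p4].
Quotient map π: X → X/∼ sends p1 ↦ [p1], p2 ↦ [p2=p3], p3 ↦ [p2=p3], p4 ↦ [p4].
For each subset V ⊆ X/∼, compute π^{-1}(V) ⊆ X and check whether π^{-1}(V) ∈ τ. V is open in τ_Q iff π^{-1}(V) ∈ τ.
  V = {}: π^{-1}(V) = ∅ ∈ τ ✓.
  V = {[p1]}: π^{-1}(V) = {p1} ∉ τ ✗.
  V = {[p2=p3]}: π^{-1}(V) = {p2, p3} ∉ τ ✗.
  V = {[p1], [p2=p3]}: π^{-1}(V) = {p1, p2, p3} ∉ τ ✗.
  V = {[p4]}: π^{-1}(V) = {p4} ∈ τ ✓.
  V = {[p1], [p4]}: π^{-1}(V) = {p1, p4} ∉ τ ✗.
  V = {[p2=p3], [p4]}: π^{-1}(V) = {p2, p3, p4} ∈ τ ✓.
  V = {[p1], [p2=p3], [p4]}: π^{-1}(V) = {p1, p2, p3, p4} ∈ τ ✓.
Open sets in the quotient: τ_Q = {{}, {[p4]}, {[p2=p3], [p4]}, {[p1], [p2=p3], [p4]}} (4 elements).


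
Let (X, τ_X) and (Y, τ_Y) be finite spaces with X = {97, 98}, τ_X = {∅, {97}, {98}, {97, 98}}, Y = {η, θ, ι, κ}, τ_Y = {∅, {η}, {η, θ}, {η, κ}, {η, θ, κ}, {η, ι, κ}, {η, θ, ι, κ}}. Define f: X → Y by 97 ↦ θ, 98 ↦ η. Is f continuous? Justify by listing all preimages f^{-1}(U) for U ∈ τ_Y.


f IS continuous.

Compute f^{-1}(U) for each U ∈ τ_Y:
  U = ∅: f^{-1}(U) = ∅ ∈ τ_X ✓.
  U = {η}: f^{-1}(U) = {98} ∈ τ_X ✓.
  U = {η, θ}: f^{-1}(U) = {97, 98} ∈ τ_X ✓.
  U = {η, κ}: f^{-1}(U) = {98} ∈ τ_X ✓.
  U = {η, θ, κ}: f^{-1}(U) = {97, 98} ∈ τ_X ✓.
  U = {η, ι, κ}: f^{-1}(U) = {98} ∈ τ_X ✓.
  U = {η, θ, ι, κ}: f^{-1}(U) = {97, 98} ∈ τ_X ✓.
Every preimage lies in τ_X, so f IS continuous.


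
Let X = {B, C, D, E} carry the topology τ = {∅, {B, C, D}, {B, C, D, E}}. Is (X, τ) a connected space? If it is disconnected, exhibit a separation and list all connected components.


(X, τ) is connected.

Find clopen sets (U ∈ τ with X ∖ U ∈ τ):
  U = ∅, X ∖ U = {B, C, D, E} — both open, so U is clopen.
  U = {B, C, D, E}, X ∖ U = ∅ — both open, so U is clopen.
Only trivial clopens (∅ and X) exist, so (X, τ) is connected.
Compute connected components by grouping points that agree on all clopens:
  component: {B, C, D, E}


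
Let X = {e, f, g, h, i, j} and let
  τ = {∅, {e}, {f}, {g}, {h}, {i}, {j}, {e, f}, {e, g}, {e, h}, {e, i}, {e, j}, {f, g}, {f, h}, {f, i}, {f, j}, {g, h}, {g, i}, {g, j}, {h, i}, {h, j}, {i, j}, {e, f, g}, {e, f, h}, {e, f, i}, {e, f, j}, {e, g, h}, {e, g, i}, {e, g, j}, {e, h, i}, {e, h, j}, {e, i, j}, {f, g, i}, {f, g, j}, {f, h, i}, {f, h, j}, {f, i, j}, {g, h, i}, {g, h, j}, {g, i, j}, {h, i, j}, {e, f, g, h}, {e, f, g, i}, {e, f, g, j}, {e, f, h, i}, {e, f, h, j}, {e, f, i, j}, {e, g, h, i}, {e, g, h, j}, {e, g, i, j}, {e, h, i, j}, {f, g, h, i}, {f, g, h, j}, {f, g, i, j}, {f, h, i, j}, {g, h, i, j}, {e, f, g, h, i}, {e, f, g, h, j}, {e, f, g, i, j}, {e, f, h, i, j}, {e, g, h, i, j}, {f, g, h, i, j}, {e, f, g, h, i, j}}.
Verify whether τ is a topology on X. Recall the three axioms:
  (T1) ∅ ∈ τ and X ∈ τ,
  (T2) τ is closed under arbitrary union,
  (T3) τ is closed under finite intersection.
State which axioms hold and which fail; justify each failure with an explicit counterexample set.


τ is NOT a topology on X.

Axiom (T1): ∅ ∈ τ? Yes; X ∈ τ? Yes.
Axiom (T2/T3): check pairwise unions and intersections of members of τ.
Counterexample for (T2): {f} ∪ {g, h} = {f, g, h} ∉ τ. Therefore τ is NOT a topology.


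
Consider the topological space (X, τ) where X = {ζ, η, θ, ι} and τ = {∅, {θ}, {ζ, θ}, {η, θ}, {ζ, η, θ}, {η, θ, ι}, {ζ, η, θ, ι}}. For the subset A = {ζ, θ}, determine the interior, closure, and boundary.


int(A) = {ζ, θ}, cl(A) = {ζ, η, θ, ι}, ∂A = {η, ι}.

Closed sets in (X, τ) are complements of opens:
  closed(X, τ) = {∅, {ζ}, {ι}, {ζ, ι}, {η, ι}, {ζ, η, ι}, {ζ, η, θ, ι}}.
int(A) = ⋃ {U ∈ τ : U ⊆ A}. Opens contained in A: ∅, {θ}, {ζ, θ}.
Taking the union of these: int(A) = {ζ, θ}.
cl(A) = ⋂ {C closed : A ⊆ C}. Closed sets containing A: {ζ, η, θ, ι}.
Intersecting these: cl(A) = {ζ, η, θ, ι}.
∂A = cl(A) ∖ int(A) = {ζ, η, θ, ι} ∖ {ζ, θ} = {η, ι}.


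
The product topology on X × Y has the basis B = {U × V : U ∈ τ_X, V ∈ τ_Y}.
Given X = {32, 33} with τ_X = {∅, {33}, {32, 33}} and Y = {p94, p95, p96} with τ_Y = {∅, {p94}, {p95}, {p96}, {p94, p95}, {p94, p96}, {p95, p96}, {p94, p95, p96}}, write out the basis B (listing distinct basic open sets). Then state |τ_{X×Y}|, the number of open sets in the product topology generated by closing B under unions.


Basis B = {∅ × ∅, {33} × {p94}, {33} × {p95}, {33} × {p96}, {32, 33} × {p94}, {32, 33} × {p95}, {32, 33} × {p96}, {33} × {p94, p95}, {33} × {p94, p96}, {33} × {p95, p96}, {33} × {p94, p95, p96}, {32, 33} × {p94, p95}, {32, 33} × {p94, p96}, {32, 33} × {p95, p96}, {32, 33} × {p94, p95, p96}}; |τ_{X×Y}| = 27.

Enumerate products U × V with U ∈ τ_X, V ∈ τ_Y (deduplicated):
  ∅ × ∅ = {} (∅)
  {33} × {p94} = {(33,p94)}
  {33} × {p95} = {(33,p95)}
  {33} × {p96} = {(33,p96)}
  {32, 33} × {p94} = {(32,p94), (33,p94)}
  {32, 33} × {p95} = {(32,p95), (33,p95)}
  {32, 33} × {p96} = {(32,p96), (33,p96)}
  {33} × {p94, p95} = {(33,p94), (33,p95)}
  {33} × {p94, p96} = {(33,p94), (33,p96)}
  {33} × {p95, p96} = {(33,p95), (33,p96)}
  {33} × {p94, p95, p96} = {(33,p94), (33,p95), (33,p96)}
  {32, 33} × {p94, p95} = {(32,p94), (32,p95), (33,p94), (33,p95)}
  {32, 33} × {p94, p96} = {(32,p94), (32,p96), (33,p94), (33,p96)}
  {32, 33} × {p95, p96} = {(32,p95), (32,p96), (33,p95), (33,p96)}
  {32, 33} × {p94, p95, p96} = {(32,p94), (32,p95), (32,p96), (33,p94), (33,p95), (33,p96)}
These 15 distinct sets form the basis B.
Close under arbitrary unions to get τ_{X×Y}; counting gives |τ_{X×Y}| = 27.


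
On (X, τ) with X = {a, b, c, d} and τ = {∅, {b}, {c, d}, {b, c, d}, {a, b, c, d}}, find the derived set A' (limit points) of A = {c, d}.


A' = {a, c, d}

For each x ∈ X, list the open sets U ∈ τ with x ∈ U, then check whether U ∩ (A ∖ {x}) ≠ ∅ for every such U.
  x = a: opens ∋ x are {a, b, c, d}; each meets A ∖ {a}, so x IS a limit point.
  x = b: open {b} ∋ x has {b} ∩ (A ∖ {b}) = ∅, so x is NOT a limit point.
  x = c: opens ∋ x are {c, d}, {b, c, d}, {a, b, c, d}; each meets A ∖ {c}, so x IS a limit point.
  x = d: opens ∋ x are {c, d}, {b, c, d}, {a, b, c, d}; each meets A ∖ {d}, so x IS a limit point.
Collecting: A' = {a, c, d}.


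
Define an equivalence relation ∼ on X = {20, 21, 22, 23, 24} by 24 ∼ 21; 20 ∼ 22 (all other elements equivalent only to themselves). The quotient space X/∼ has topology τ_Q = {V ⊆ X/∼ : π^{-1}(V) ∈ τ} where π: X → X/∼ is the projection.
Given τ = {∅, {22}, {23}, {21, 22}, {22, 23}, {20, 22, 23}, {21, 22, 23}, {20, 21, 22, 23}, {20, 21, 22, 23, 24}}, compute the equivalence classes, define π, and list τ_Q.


X/∼ = {[20=22], [21=24], [23]}; |τ_Q| = 4.

Equivalence classes: [20=22], [21=24], [23].
Quotient map π: X → X/∼ sends 20 ↦ [20=22], 21 ↦ [21=24], 22 ↦ [20=22], 23 ↦ [23], 24 ↦ [21=24].
For each subset V ⊆ X/∼, compute π^{-1}(V) ⊆ X and check whether π^{-1}(V) ∈ τ. V is open in τ_Q iff π^{-1}(V) ∈ τ.
  V = {}: π^{-1}(V) = ∅ ∈ τ ✓.
  V = {[20=22]}: π^{-1}(V) = {20, 22} ∉ τ ✗.
  V = {[21=24]}: π^{-1}(V) = {21, 24} ∉ τ ✗.
  V = {[20=22], [21=24]}: π^{-1}(V) = {20, 21, 22, 24} ∉ τ ✗.
  V = {[23]}: π^{-1}(V) = {23} ∈ τ ✓.
  V = {[20=22], [23]}: π^{-1}(V) = {20, 22, 23} ∈ τ ✓.
  V = {[21=24], [23]}: π^{-1}(V) = {21, 23, 24} ∉ τ ✗.
  V = {[20=22], [21=24], [23]}: π^{-1}(V) = {20, 21, 22, 23, 24} ∈ τ ✓.
Open sets in the quotient: τ_Q = {{}, {[23]}, {[20=22], [23]}, {[20=22], [21=24], [23]}} (4 elements).


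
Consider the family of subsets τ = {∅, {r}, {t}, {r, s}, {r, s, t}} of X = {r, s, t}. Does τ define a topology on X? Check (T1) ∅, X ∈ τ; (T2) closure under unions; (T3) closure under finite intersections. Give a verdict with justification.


τ is NOT a topology on X.

Axiom (T1): ∅ ∈ τ? Yes; X ∈ τ? Yes.
Axiom (T2/T3): check pairwise unions and intersections of members of τ.
Counterexample for (T2): {r} ∪ {t} = {r, t} ∉ τ. Therefore τ is NOT a topology.


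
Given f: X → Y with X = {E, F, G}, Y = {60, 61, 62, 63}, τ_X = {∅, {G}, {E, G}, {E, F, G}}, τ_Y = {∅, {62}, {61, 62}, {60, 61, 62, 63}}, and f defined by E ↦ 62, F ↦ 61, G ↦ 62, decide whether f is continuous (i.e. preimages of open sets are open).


f IS continuous.

Compute f^{-1}(U) for each U ∈ τ_Y:
  U = ∅: f^{-1}(U) = ∅ ∈ τ_X ✓.
  U = {62}: f^{-1}(U) = {E, G} ∈ τ_X ✓.
  U = {61, 62}: f^{-1}(U) = {E, F, G} ∈ τ_X ✓.
  U = {60, 61, 62, 63}: f^{-1}(U) = {E, F, G} ∈ τ_X ✓.
Every preimage lies in τ_X, so f IS continuous.


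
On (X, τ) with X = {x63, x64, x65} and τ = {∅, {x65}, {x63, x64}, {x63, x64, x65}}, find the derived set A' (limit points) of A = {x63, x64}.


A' = {x63, x64}

For each x ∈ X, list the open sets U ∈ τ with x ∈ U, then check whether U ∩ (A ∖ {x}) ≠ ∅ for every such U.
  x = x63: opens ∋ x are {x63, x64}, {x63, x64, x65}; each meets A ∖ {x63}, so x IS a limit point.
  x = x64: opens ∋ x are {x63, x64}, {x63, x64, x65}; each meets A ∖ {x64}, so x IS a limit point.
  x = x65: open {x65} ∋ x has {x65} ∩ (A ∖ {x65}) = ∅, so x is NOT a limit point.
Collecting: A' = {x63, x64}.


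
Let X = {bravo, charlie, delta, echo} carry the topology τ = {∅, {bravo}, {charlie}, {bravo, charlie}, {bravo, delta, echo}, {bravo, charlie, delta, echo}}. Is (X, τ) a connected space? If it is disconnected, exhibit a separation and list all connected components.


(X, τ) is disconnected; components = [{charlie}, {bravo, delta, echo}].

Find clopen sets (U ∈ τ with X ∖ U ∈ τ):
  U = ∅, X ∖ U = {bravo, charlie, delta, echo} — both open, so U is clopen.
  U = {charlie}, X ∖ U = {bravo, delta, echo} — both open, so U is clopen.
  U = {bravo, delta, echo}, X ∖ U = {charlie} — both open, so U is clopen.
  U = {bravo, charlie, delta, echo}, X ∖ U = ∅ — both open, so U is clopen.
Nontrivial clopen(s) exist: e.g. {bravo, delta, echo}. So (X, τ) is disconnected.
Compute connected components by grouping points that agree on all clopens:
  component: {charlie}
  component: {bravo, delta, echo}


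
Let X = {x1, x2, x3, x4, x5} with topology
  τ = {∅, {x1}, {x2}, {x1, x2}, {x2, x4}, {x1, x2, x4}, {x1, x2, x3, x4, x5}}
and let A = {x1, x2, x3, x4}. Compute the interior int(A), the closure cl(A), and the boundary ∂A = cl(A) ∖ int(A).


int(A) = {x1, x2, x4}, cl(A) = {x1, x2, x3, x4, x5}, ∂A = {x3, x5}.

Closed sets in (X, τ) are complements of opens:
  closed(X, τ) = {∅, {x3, x5}, {x1, x3, x5}, {x3, x4, x5}, {x1, x3, x4, x5}, {x2, x3, x4, x5}, {x1, x2, x3, x4, x5}}.
int(A) = ⋃ {U ∈ τ : U ⊆ A}. Opens contained in A: ∅, {x1}, {x2}, {x1, x2}, {x2, x4}, {x1, x2, x4}.
Taking the union of these: int(A) = {x1, x2, x4}.
cl(A) = ⋂ {C closed : A ⊆ C}. Closed sets containing A: {x1, x2, x3, x4, x5}.
Intersecting these: cl(A) = {x1, x2, x3, x4, x5}.
∂A = cl(A) ∖ int(A) = {x1, x2, x3, x4, x5} ∖ {x1, x2, x4} = {x3, x5}.


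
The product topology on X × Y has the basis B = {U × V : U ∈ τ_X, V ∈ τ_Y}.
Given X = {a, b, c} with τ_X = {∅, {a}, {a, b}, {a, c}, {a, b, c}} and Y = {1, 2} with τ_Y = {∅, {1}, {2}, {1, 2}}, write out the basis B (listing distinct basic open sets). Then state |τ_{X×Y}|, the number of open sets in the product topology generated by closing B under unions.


Basis B = {∅ × ∅, {a} × {1}, {a} × {2}, {a} × {1, 2}, {a, b} × {1}, {a, c} × {1}, {a, b} × {2}, {a, c} × {2}, {a, b, c} × {1}, {a, b, c} × {2}, {a, b} × {1, 2}, {a, c} × {1, 2}, {a, b, c} × {1, 2}}; |τ_{X×Y}| = 25.

Enumerate products U × V with U ∈ τ_X, V ∈ τ_Y (deduplicated):
  ∅ × ∅ = {} (∅)
  {a} × {1} = {(a,1)}
  {a} × {2} = {(a,2)}
  {a} × {1, 2} = {(a,1), (a,2)}
  {a, b} × {1} = {(a,1), (b,1)}
  {a, c} × {1} = {(a,1), (c,1)}
  {a, b} × {2} = {(a,2), (b,2)}
  {a, c} × {2} = {(a,2), (c,2)}
  {a, b, c} × {1} = {(a,1), (b,1), (c,1)}
  {a, b, c} × {2} = {(a,2), (b,2), (c,2)}
  {a, b} × {1, 2} = {(a,1), (a,2), (b,1), (b,2)}
  {a, c} × {1, 2} = {(a,1), (a,2), (c,1), (c,2)}
  {a, b, c} × {1, 2} = {(a,1), (a,2), (b,1), (b,2), (c,1), (c,2)}
These 13 distinct sets form the basis B.
Close under arbitrary unions to get τ_{X×Y}; counting gives |τ_{X×Y}| = 25.


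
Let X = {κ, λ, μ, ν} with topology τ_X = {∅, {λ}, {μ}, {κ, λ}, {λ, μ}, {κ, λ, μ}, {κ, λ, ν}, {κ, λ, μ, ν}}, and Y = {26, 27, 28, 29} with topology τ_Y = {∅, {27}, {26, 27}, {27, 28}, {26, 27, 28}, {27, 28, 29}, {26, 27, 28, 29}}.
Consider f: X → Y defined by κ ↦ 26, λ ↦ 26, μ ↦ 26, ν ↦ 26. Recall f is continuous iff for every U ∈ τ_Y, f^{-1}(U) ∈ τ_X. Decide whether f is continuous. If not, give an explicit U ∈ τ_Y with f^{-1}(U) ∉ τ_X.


f IS continuous.

Compute f^{-1}(U) for each U ∈ τ_Y:
  U = ∅: f^{-1}(U) = ∅ ∈ τ_X ✓.
  U = {27}: f^{-1}(U) = ∅ ∈ τ_X ✓.
  U = {26, 27}: f^{-1}(U) = {κ, λ, μ, ν} ∈ τ_X ✓.
  U = {27, 28}: f^{-1}(U) = ∅ ∈ τ_X ✓.
  U = {26, 27, 28}: f^{-1}(U) = {κ, λ, μ, ν} ∈ τ_X ✓.
  U = {27, 28, 29}: f^{-1}(U) = ∅ ∈ τ_X ✓.
  U = {26, 27, 28, 29}: f^{-1}(U) = {κ, λ, μ, ν} ∈ τ_X ✓.
Every preimage lies in τ_X, so f IS continuous.


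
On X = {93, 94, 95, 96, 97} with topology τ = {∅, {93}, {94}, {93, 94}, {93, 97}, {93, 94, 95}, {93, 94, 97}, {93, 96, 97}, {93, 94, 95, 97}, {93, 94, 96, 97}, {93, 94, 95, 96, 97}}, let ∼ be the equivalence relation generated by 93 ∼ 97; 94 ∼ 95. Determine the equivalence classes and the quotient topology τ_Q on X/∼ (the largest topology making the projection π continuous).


X/∼ = {[93=97], [94=95], [96]}; |τ_Q| = 5.

Equivalence classes: [93=97], [94=95], [96].
Quotient map π: X → X/∼ sends 93 ↦ [93=97], 94 ↦ [94=95], 95 ↦ [94=95], 96 ↦ [96], 97 ↦ [93=97].
For each subset V ⊆ X/∼, compute π^{-1}(V) ⊆ X and check whether π^{-1}(V) ∈ τ. V is open in τ_Q iff π^{-1}(V) ∈ τ.
  V = {}: π^{-1}(V) = ∅ ∈ τ ✓.
  V = {[93=97]}: π^{-1}(V) = {93, 97} ∈ τ ✓.
  V = {[94=95]}: π^{-1}(V) = {94, 95} ∉ τ ✗.
  V = {[93=97], [94=95]}: π^{-1}(V) = {93, 94, 95, 97} ∈ τ ✓.
  V = {[96]}: π^{-1}(V) = {96} ∉ τ ✗.
  V = {[93=97], [96]}: π^{-1}(V) = {93, 96, 97} ∈ τ ✓.
  V = {[94=95], [96]}: π^{-1}(V) = {94, 95, 96} ∉ τ ✗.
  V = {[93=97], [94=95], [96]}: π^{-1}(V) = {93, 94, 95, 96, 97} ∈ τ ✓.
Open sets in the quotient: τ_Q = {{}, {[93=97]}, {[93=97], [94=95]}, {[93=97], [96]}, {[93=97], [94=95], [96]}} (5 elements).


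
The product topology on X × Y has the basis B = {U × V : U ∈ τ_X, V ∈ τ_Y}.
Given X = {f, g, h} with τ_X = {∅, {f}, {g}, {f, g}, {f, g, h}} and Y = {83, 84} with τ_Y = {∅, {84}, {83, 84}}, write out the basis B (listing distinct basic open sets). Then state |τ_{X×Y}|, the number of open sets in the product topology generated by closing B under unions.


Basis B = {∅ × ∅, {f} × {84}, {g} × {84}, {f} × {83, 84}, {f, g} × {84}, {g} × {83, 84}, {f, g, h} × {84}, {f, g} × {83, 84}, {f, g, h} × {83, 84}}; |τ_{X×Y}| = 14.

Enumerate products U × V with U ∈ τ_X, V ∈ τ_Y (deduplicated):
  ∅ × ∅ = {} (∅)
  {f} × {84} = {(f,84)}
  {g} × {84} = {(g,84)}
  {f} × {83, 84} = {(f,83), (f,84)}
  {f, g} × {84} = {(f,84), (g,84)}
  {g} × {83, 84} = {(g,83), (g,84)}
  {f, g, h} × {84} = {(f,84), (g,84), (h,84)}
  {f, g} × {83, 84} = {(f,83), (f,84), (g,83), (g,84)}
  {f, g, h} × {83, 84} = {(f,83), (f,84), (g,83), (g,84), (h,83), (h,84)}
These 9 distinct sets form the basis B.
Close under arbitrary unions to get τ_{X×Y}; counting gives |τ_{X×Y}| = 14.


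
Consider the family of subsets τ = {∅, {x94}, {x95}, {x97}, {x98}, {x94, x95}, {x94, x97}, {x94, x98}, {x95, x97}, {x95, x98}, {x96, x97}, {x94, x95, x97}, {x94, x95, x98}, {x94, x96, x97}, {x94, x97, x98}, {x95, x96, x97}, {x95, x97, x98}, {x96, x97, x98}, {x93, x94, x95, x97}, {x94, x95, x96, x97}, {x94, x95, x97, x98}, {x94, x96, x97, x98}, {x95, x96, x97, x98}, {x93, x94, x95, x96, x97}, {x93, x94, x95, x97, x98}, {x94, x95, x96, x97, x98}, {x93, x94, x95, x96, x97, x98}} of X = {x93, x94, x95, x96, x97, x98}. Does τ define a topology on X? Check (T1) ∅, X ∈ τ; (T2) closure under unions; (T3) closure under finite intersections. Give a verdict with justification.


τ is NOT a topology on X.

Axiom (T1): ∅ ∈ τ? Yes; X ∈ τ? Yes.
Axiom (T2/T3): check pairwise unions and intersections of members of τ.
Counterexample for (T2): {x97} ∪ {x98} = {x97, x98} ∉ τ. Therefore τ is NOT a topology.


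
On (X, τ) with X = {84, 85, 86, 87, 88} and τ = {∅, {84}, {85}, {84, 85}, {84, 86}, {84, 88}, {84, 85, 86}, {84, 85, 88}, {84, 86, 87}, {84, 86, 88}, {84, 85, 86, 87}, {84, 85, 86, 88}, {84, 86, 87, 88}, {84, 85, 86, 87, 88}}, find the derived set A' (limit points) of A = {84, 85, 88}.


A' = {86, 87, 88}

For each x ∈ X, list the open sets U ∈ τ with x ∈ U, then check whether U ∩ (A ∖ {x}) ≠ ∅ for every such U.
  x = 84: open {84} ∋ x has {84} ∩ (A ∖ {84}) = ∅, so x is NOT a limit point.
  x = 85: open {85} ∋ x has {85} ∩ (A ∖ {85}) = ∅, so x is NOT a limit point.
  x = 86: opens ∋ x are {84, 86}, {84, 85, 86}, {84, 86, 87}, {84, 86, 88}, {84, 85, 86, 87}, {84, 85, 86, 88}, {84, 86, 87, 88}, {84, 85, 86, 87, 88}; each meets A ∖ {86}, so x IS a limit point.
  x = 87: opens ∋ x are {84, 86, 87}, {84, 85, 86, 87}, {84, 86, 87, 88}, {84, 85, 86, 87, 88}; each meets A ∖ {87}, so x IS a limit point.
  x = 88: opens ∋ x are {84, 88}, {84, 85, 88}, {84, 86, 88}, {84, 85, 86, 88}, {84, 86, 87, 88}, {84, 85, 86, 87, 88}; each meets A ∖ {88}, so x IS a limit point.
Collecting: A' = {86, 87, 88}.


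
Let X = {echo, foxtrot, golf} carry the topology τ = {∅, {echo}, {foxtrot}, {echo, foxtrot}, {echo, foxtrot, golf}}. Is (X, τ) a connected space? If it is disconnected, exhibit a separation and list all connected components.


(X, τ) is connected.

Find clopen sets (U ∈ τ with X ∖ U ∈ τ):
  U = ∅, X ∖ U = {echo, foxtrot, golf} — both open, so U is clopen.
  U = {echo, foxtrot, golf}, X ∖ U = ∅ — both open, so U is clopen.
Only trivial clopens (∅ and X) exist, so (X, τ) is connected.
Compute connected components by grouping points that agree on all clopens:
  component: {echo, foxtrot, golf}


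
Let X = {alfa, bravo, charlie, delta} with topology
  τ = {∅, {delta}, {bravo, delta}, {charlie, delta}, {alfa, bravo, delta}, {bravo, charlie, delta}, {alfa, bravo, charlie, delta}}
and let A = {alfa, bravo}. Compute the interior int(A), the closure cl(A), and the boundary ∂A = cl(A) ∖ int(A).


int(A) = ∅, cl(A) = {alfa, bravo}, ∂A = {alfa, bravo}.

Closed sets in (X, τ) are complements of opens:
  closed(X, τ) = {∅, {alfa}, {charlie}, {alfa, bravo}, {alfa, charlie}, {alfa, bravo, charlie}, {alfa, bravo, charlie, delta}}.
int(A) = ⋃ {U ∈ τ : U ⊆ A}. Opens contained in A: ∅.
Taking the union of these: int(A) = ∅.
cl(A) = ⋂ {C closed : A ⊆ C}. Closed sets containing A: {alfa, bravo}, {alfa, bravo, charlie}, {alfa, bravo, charlie, delta}.
Intersecting these: cl(A) = {alfa, bravo}.
∂A = cl(A) ∖ int(A) = {alfa, bravo} ∖ ∅ = {alfa, bravo}.


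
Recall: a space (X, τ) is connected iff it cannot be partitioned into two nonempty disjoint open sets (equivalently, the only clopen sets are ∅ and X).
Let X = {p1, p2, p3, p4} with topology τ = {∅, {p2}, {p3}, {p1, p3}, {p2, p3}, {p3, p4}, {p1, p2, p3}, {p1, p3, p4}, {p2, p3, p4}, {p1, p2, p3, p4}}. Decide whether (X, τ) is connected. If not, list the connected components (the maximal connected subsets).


(X, τ) is disconnected; components = [{p2}, {p1, p3, p4}].

Find clopen sets (U ∈ τ with X ∖ U ∈ τ):
  U = ∅, X ∖ U = {p1, p2, p3, p4} — both open, so U is clopen.
  U = {p2}, X ∖ U = {p1, p3, p4} — both open, so U is clopen.
  U = {p1, p3, p4}, X ∖ U = {p2} — both open, so U is clopen.
  U = {p1, p2, p3, p4}, X ∖ U = ∅ — both open, so U is clopen.
Nontrivial clopen(s) exist: e.g. {p2}. So (X, τ) is disconnected.
Compute connected components by grouping points that agree on all clopens:
  component: {p2}
  component: {p1, p3, p4}


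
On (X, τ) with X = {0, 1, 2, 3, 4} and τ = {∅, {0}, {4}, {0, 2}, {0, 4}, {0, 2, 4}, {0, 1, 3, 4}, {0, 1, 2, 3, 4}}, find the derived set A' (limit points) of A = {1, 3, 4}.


A' = {1, 3}

For each x ∈ X, list the open sets U ∈ τ with x ∈ U, then check whether U ∩ (A ∖ {x}) ≠ ∅ for every such U.
  x = 0: open {0} ∋ x has {0} ∩ (A ∖ {0}) = ∅, so x is NOT a limit point.
  x = 1: opens ∋ x are {0, 1, 3, 4}, {0, 1, 2, 3, 4}; each meets A ∖ {1}, so x IS a limit point.
  x = 2: open {0, 2} ∋ x has {0, 2} ∩ (A ∖ {2}) = ∅, so x is NOT a limit point.
  x = 3: opens ∋ x are {0, 1, 3, 4}, {0, 1, 2, 3, 4}; each meets A ∖ {3}, so x IS a limit point.
  x = 4: open {4} ∋ x has {4} ∩ (A ∖ {4}) = ∅, so x is NOT a limit point.
Collecting: A' = {1, 3}.


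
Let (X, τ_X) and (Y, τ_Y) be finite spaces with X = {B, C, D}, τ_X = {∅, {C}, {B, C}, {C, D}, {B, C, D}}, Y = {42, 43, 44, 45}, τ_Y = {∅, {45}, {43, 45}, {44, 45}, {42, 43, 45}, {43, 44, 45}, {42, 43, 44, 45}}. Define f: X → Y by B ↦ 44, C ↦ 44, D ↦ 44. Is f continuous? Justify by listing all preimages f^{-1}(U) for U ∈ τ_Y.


f IS continuous.

Compute f^{-1}(U) for each U ∈ τ_Y:
  U = ∅: f^{-1}(U) = ∅ ∈ τ_X ✓.
  U = {45}: f^{-1}(U) = ∅ ∈ τ_X ✓.
  U = {43, 45}: f^{-1}(U) = ∅ ∈ τ_X ✓.
  U = {44, 45}: f^{-1}(U) = {B, C, D} ∈ τ_X ✓.
  U = {42, 43, 45}: f^{-1}(U) = ∅ ∈ τ_X ✓.
  U = {43, 44, 45}: f^{-1}(U) = {B, C, D} ∈ τ_X ✓.
  U = {42, 43, 44, 45}: f^{-1}(U) = {B, C, D} ∈ τ_X ✓.
Every preimage lies in τ_X, so f IS continuous.


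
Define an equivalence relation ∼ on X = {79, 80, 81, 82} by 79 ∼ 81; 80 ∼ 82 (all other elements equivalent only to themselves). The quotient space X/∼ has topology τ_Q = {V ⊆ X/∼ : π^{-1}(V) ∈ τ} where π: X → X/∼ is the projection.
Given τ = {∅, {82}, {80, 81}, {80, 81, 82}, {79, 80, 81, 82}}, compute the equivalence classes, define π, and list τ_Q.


X/∼ = {[79=81], [80=82]}; |τ_Q| = 2.

Equivalence classes: [79=81], [80=82].
Quotient map π: X → X/∼ sends 79 ↦ [79=81], 80 ↦ [80=82], 81 ↦ [79=81], 82 ↦ [80=82].
For each subset V ⊆ X/∼, compute π^{-1}(V) ⊆ X and check whether π^{-1}(V) ∈ τ. V is open in τ_Q iff π^{-1}(V) ∈ τ.
  V = {}: π^{-1}(V) = ∅ ∈ τ ✓.
  V = {[79=81]}: π^{-1}(V) = {79, 81} ∉ τ ✗.
  V = {[80=82]}: π^{-1}(V) = {80, 82} ∉ τ ✗.
  V = {[79=81], [80=82]}: π^{-1}(V) = {79, 80, 81, 82} ∈ τ ✓.
Open sets in the quotient: τ_Q = {{}, {[79=81], [80=82]}} (2 elements).


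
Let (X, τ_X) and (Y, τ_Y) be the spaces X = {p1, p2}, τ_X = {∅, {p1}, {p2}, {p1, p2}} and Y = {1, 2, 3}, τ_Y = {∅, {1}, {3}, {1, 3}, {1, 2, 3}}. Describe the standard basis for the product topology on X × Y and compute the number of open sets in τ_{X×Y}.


Basis B = {∅ × ∅, {p1} × {1}, {p1} × {3}, {p2} × {1}, {p2} × {3}, {p1} × {1, 3}, {p1, p2} × {1}, {p1, p2} × {3}, {p2} × {1, 3}, {p1} × {1, 2, 3}, {p2} × {1, 2, 3}, {p1, p2} × {1, 3}, {p1, p2} × {1, 2, 3}}; |τ_{X×Y}| = 25.

Enumerate products U × V with U ∈ τ_X, V ∈ τ_Y (deduplicated):
  ∅ × ∅ = {} (∅)
  {p1} × {1} = {(p1,1)}
  {p1} × {3} = {(p1,3)}
  {p2} × {1} = {(p2,1)}
  {p2} × {3} = {(p2,3)}
  {p1} × {1, 3} = {(p1,1), (p1,3)}
  {p1, p2} × {1} = {(p1,1), (p2,1)}
  {p1, p2} × {3} = {(p1,3), (p2,3)}
  {p2} × {1, 3} = {(p2,1), (p2,3)}
  {p1} × {1, 2, 3} = {(p1,1), (p1,2), (p1,3)}
  {p2} × {1, 2, 3} = {(p2,1), (p2,2), (p2,3)}
  {p1, p2} × {1, 3} = {(p1,1), (p1,3), (p2,1), (p2,3)}
  {p1, p2} × {1, 2, 3} = {(p1,1), (p1,2), (p1,3), (p2,1), (p2,2), (p2,3)}
These 13 distinct sets form the basis B.
Close under arbitrary unions to get τ_{X×Y}; counting gives |τ_{X×Y}| = 25.


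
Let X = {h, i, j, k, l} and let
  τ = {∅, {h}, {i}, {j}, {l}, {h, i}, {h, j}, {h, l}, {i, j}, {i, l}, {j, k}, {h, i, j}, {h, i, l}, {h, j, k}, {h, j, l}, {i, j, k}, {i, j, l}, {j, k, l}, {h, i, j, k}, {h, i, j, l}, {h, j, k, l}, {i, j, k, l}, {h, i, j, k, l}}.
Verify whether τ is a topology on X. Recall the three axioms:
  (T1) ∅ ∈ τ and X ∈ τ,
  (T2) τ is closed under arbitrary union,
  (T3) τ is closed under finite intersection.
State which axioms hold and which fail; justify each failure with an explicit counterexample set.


τ is NOT a topology on X.

Axiom (T1): ∅ ∈ τ? Yes; X ∈ τ? Yes.
Axiom (T2/T3): check pairwise unions and intersections of members of τ.
Counterexample for (T2): {j} ∪ {l} = {j, l} ∉ τ. Therefore τ is NOT a topology.


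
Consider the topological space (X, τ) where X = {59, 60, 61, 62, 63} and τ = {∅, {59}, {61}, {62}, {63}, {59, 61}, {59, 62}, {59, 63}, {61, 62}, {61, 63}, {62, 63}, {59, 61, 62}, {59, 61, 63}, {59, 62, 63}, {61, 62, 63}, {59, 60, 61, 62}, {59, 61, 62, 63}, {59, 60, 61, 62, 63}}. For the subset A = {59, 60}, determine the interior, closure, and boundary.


int(A) = {59}, cl(A) = {59, 60}, ∂A = {60}.

Closed sets in (X, τ) are complements of opens:
  closed(X, τ) = {∅, {60}, {63}, {59, 60}, {60, 61}, {60, 62}, {60, 63}, {59, 60, 61}, {59, 60, 62}, {59, 60, 63}, {60, 61, 62}, {60, 61, 63}, {60, 62, 63}, {59, 60, 61, 62}, {59, 60, 61, 63}, {59, 60, 62, 63}, {60, 61, 62, 63}, {59, 60, 61, 62, 63}}.
int(A) = ⋃ {U ∈ τ : U ⊆ A}. Opens contained in A: ∅, {59}.
Taking the union of these: int(A) = {59}.
cl(A) = ⋂ {C closed : A ⊆ C}. Closed sets containing A: {59, 60}, {59, 60, 61}, {59, 60, 62}, {59, 60, 63}, {59, 60, 61, 62}, {59, 60, 61, 63}, {59, 60, 62, 63}, {59, 60, 61, 62, 63}.
Intersecting these: cl(A) = {59, 60}.
∂A = cl(A) ∖ int(A) = {59, 60} ∖ {59} = {60}.


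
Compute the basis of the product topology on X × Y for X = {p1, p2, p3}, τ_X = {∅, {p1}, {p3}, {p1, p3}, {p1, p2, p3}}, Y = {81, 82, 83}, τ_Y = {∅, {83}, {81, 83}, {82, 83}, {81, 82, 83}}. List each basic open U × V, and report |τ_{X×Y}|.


Basis B = {∅ × ∅, {p1} × {83}, {p3} × {83}, {p1} × {81, 83}, {p1} × {82, 83}, {p1, p3} × {83}, {p3} × {81, 83}, {p3} × {82, 83}, {p1} × {81, 82, 83}, {p1, p2, p3} × {83}, {p3} × {81, 82, 83}, {p1, p3} × {81, 83}, {p1, p3} × {82, 83}, {p1, p3} × {81, 82, 83}, {p1, p2, p3} × {81, 83}, {p1, p2, p3} × {82, 83}, {p1, p2, p3} × {81, 82, 83}}; |τ_{X×Y}| = 50.

Enumerate products U × V with U ∈ τ_X, V ∈ τ_Y (deduplicated):
  ∅ × ∅ = {} (∅)
  {p1} × {83} = {(p1,83)}
  {p3} × {83} = {(p3,83)}
  {p1} × {81, 83} = {(p1,81), (p1,83)}
  {p1} × {82, 83} = {(p1,82), (p1,83)}
  {p1, p3} × {83} = {(p1,83), (p3,83)}
  {p3} × {81, 83} = {(p3,81), (p3,83)}
  {p3} × {82, 83} = {(p3,82), (p3,83)}
  {p1} × {81, 82, 83} = {(p1,81), (p1,82), (p1,83)}
  {p1, p2, p3} × {83} = {(p1,83), (p2,83), (p3,83)}
  {p3} × {81, 82, 83} = {(p3,81), (p3,82), (p3,83)}
  {p1, p3} × {81, 83} = {(p1,81), (p1,83), (p3,81), (p3,83)}
  {p1, p3} × {82, 83} = {(p1,82), (p1,83), (p3,82), (p3,83)}
  {p1, p3} × {81, 82, 83} = {(p1,81), (p1,82), (p1,83), (p3,81), (p3,82), (p3,83)}
  {p1, p2, p3} × {81, 83} = {(p1,81), (p1,83), (p2,81), (p2,83), (p3,81), (p3,83)}
  {p1, p2, p3} × {82, 83} = {(p1,82), (p1,83), (p2,82), (p2,83), (p3,82), (p3,83)}
  {p1, p2, p3} × {81, 82, 83} = {(p1,81), (p1,82), (p1,83), (p2,81), (p2,82), (p2,83), (p3,81), (p3,82), (p3,83)}
These 17 distinct sets form the basis B.
Close under arbitrary unions to get τ_{X×Y}; counting gives |τ_{X×Y}| = 50.


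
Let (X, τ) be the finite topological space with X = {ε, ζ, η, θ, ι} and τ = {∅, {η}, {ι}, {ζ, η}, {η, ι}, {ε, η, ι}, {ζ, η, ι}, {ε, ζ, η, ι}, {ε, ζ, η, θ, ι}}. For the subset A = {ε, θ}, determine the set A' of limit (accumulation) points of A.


A' = {θ}

For each x ∈ X, list the open sets U ∈ τ with x ∈ U, then check whether U ∩ (A ∖ {x}) ≠ ∅ for every such U.
  x = ε: open {ε, η, ι} ∋ x has {ε, η, ι} ∩ (A ∖ {ε}) = ∅, so x is NOT a limit point.
  x = ζ: open {ζ, η} ∋ x has {ζ, η} ∩ (A ∖ {ζ}) = ∅, so x is NOT a limit point.
  x = η: open {η} ∋ x has {η} ∩ (A ∖ {η}) = ∅, so x is NOT a limit point.
  x = θ: opens ∋ x are {ε, ζ, η, θ, ι}; each meets A ∖ {θ}, so x IS a limit point.
  x = ι: open {ι} ∋ x has {ι} ∩ (A ∖ {ι}) = ∅, so x is NOT a limit point.
Collecting: A' = {θ}.


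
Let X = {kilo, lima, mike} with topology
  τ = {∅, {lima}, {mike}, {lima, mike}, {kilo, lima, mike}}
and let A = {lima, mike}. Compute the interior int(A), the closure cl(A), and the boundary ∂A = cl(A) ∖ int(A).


int(A) = {lima, mike}, cl(A) = {kilo, lima, mike}, ∂A = {kilo}.

Closed sets in (X, τ) are complements of opens:
  closed(X, τ) = {∅, {kilo}, {kilo, lima}, {kilo, mike}, {kilo, lima, mike}}.
int(A) = ⋃ {U ∈ τ : U ⊆ A}. Opens contained in A: ∅, {lima}, {mike}, {lima, mike}.
Taking the union of these: int(A) = {lima, mike}.
cl(A) = ⋂ {C closed : A ⊆ C}. Closed sets containing A: {kilo, lima, mike}.
Intersecting these: cl(A) = {kilo, lima, mike}.
∂A = cl(A) ∖ int(A) = {kilo, lima, mike} ∖ {lima, mike} = {kilo}.


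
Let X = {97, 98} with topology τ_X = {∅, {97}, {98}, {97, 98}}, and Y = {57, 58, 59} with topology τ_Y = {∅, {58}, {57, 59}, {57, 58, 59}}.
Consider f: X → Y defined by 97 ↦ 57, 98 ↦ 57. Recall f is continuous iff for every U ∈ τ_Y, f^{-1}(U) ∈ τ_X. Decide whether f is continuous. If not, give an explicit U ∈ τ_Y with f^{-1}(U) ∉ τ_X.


f IS continuous.

Compute f^{-1}(U) for each U ∈ τ_Y:
  U = ∅: f^{-1}(U) = ∅ ∈ τ_X ✓.
  U = {58}: f^{-1}(U) = ∅ ∈ τ_X ✓.
  U = {57, 59}: f^{-1}(U) = {97, 98} ∈ τ_X ✓.
  U = {57, 58, 59}: f^{-1}(U) = {97, 98} ∈ τ_X ✓.
Every preimage lies in τ_X, so f IS continuous.


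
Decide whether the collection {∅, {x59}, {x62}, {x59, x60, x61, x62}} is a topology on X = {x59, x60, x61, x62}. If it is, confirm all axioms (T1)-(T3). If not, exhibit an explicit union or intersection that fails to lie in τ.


τ is NOT a topology on X.

Axiom (T1): ∅ ∈ τ? Yes; X ∈ τ? Yes.
Axiom (T2/T3): check pairwise unions and intersections of members of τ.
Counterexample for (T2): {x59} ∪ {x62} = {x59, x62} ∉ τ. Therefore τ is NOT a topology.


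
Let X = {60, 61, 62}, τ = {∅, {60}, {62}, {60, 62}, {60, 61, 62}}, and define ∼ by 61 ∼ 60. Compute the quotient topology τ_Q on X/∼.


X/∼ = {[60=61], [62]}; |τ_Q| = 3.

Equivalence classes: [60=61], [62].
Quotient map π: X → X/∼ sends 60 ↦ [60=61], 61 ↦ [60=61], 62 ↦ [62].
For each subset V ⊆ X/∼, compute π^{-1}(V) ⊆ X and check whether π^{-1}(V) ∈ τ. V is open in τ_Q iff π^{-1}(V) ∈ τ.
  V = {}: π^{-1}(V) = ∅ ∈ τ ✓.
  V = {[60=61]}: π^{-1}(V) = {60, 61} ∉ τ ✗.
  V = {[62]}: π^{-1}(V) = {62} ∈ τ ✓.
  V = {[60=61], [62]}: π^{-1}(V) = {60, 61, 62} ∈ τ ✓.
Open sets in the quotient: τ_Q = {{}, {[62]}, {[60=61], [62]}} (3 elements).


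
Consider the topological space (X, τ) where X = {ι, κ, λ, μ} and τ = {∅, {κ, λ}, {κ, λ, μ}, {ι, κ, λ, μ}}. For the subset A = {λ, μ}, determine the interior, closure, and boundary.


int(A) = ∅, cl(A) = {ι, κ, λ, μ}, ∂A = {ι, κ, λ, μ}.

Closed sets in (X, τ) are complements of opens:
  closed(X, τ) = {∅, {ι}, {ι, μ}, {ι, κ, λ, μ}}.
int(A) = ⋃ {U ∈ τ : U ⊆ A}. Opens contained in A: ∅.
Taking the union of these: int(A) = ∅.
cl(A) = ⋂ {C closed : A ⊆ C}. Closed sets containing A: {ι, κ, λ, μ}.
Intersecting these: cl(A) = {ι, κ, λ, μ}.
∂A = cl(A) ∖ int(A) = {ι, κ, λ, μ} ∖ ∅ = {ι, κ, λ, μ}.


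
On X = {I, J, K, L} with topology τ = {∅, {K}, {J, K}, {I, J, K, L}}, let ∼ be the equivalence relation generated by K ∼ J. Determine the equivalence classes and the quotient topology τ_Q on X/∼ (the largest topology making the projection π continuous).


X/∼ = {[I], [J=K], [L]}; |τ_Q| = 3.

Equivalence classes: [I], [J=K], [L].
Quotient map π: X → X/∼ sends I ↦ [I], J ↦ [J=K], K ↦ [J=K], L ↦ [L].
For each subset V ⊆ X/∼, compute π^{-1}(V) ⊆ X and check whether π^{-1}(V) ∈ τ. V is open in τ_Q iff π^{-1}(V) ∈ τ.
  V = {}: π^{-1}(V) = ∅ ∈ τ ✓.
  V = {[I]}: π^{-1}(V) = {I} ∉ τ ✗.
  V = {[J=K]}: π^{-1}(V) = {J, K} ∈ τ ✓.
  V = {[I], [J=K]}: π^{-1}(V) = {I, J, K} ∉ τ ✗.
  V = {[L]}: π^{-1}(V) = {L} ∉ τ ✗.
  V = {[I], [L]}: π^{-1}(V) = {I, L} ∉ τ ✗.
  V = {[J=K], [L]}: π^{-1}(V) = {J, K, L} ∉ τ ✗.
  V = {[I], [J=K], [L]}: π^{-1}(V) = {I, J, K, L} ∈ τ ✓.
Open sets in the quotient: τ_Q = {{}, {[J=K]}, {[I], [J=K], [L]}} (3 elements).


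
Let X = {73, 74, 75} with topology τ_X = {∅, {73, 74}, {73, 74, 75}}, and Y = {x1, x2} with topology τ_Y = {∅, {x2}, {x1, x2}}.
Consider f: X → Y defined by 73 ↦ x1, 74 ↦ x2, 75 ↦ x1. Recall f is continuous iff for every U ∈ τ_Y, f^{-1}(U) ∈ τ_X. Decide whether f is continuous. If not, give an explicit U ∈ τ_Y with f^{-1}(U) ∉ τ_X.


f is NOT continuous.

Compute f^{-1}(U) for each U ∈ τ_Y:
  U = ∅: f^{-1}(U) = ∅ ∈ τ_X ✓.
  U = {x2}: f^{-1}(U) = {74} ∉ τ_X ✗.
  U = {x1, x2}: f^{-1}(U) = {73, 74, 75} ∈ τ_X ✓.
Found U = {x2} with f^{-1}(U) = {74} not in τ_X. Therefore f is NOT continuous.


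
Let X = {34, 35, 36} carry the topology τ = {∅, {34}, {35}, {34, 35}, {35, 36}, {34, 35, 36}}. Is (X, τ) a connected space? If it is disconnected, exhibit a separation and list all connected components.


(X, τ) is disconnected; components = [{34}, {35, 36}].

Find clopen sets (U ∈ τ with X ∖ U ∈ τ):
  U = ∅, X ∖ U = {34, 35, 36} — both open, so U is clopen.
  U = {34}, X ∖ U = {35, 36} — both open, so U is clopen.
  U = {35, 36}, X ∖ U = {34} — both open, so U is clopen.
  U = {34, 35, 36}, X ∖ U = ∅ — both open, so U is clopen.
Nontrivial clopen(s) exist: e.g. {34}. So (X, τ) is disconnected.
Compute connected components by grouping points that agree on all clopens:
  component: {34}
  component: {35, 36}


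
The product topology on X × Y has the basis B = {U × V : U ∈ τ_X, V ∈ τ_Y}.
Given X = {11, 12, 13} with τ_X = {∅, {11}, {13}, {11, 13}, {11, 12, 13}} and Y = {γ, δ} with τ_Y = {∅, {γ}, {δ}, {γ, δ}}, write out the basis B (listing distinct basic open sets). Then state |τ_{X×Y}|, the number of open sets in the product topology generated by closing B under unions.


Basis B = {∅ × ∅, {11} × {γ}, {11} × {δ}, {13} × {γ}, {13} × {δ}, {11} × {γ, δ}, {11, 13} × {γ}, {11, 13} × {δ}, {13} × {γ, δ}, {11, 12, 13} × {γ}, {11, 12, 13} × {δ}, {11, 13} × {γ, δ}, {11, 12, 13} × {γ, δ}}; |τ_{X×Y}| = 25.

Enumerate products U × V with U ∈ τ_X, V ∈ τ_Y (deduplicated):
  ∅ × ∅ = {} (∅)
  {11} × {γ} = {(11,γ)}
  {11} × {δ} = {(11,δ)}
  {13} × {γ} = {(13,γ)}
  {13} × {δ} = {(13,δ)}
  {11} × {γ, δ} = {(11,γ), (11,δ)}
  {11, 13} × {γ} = {(11,γ), (13,γ)}
  {11, 13} × {δ} = {(11,δ), (13,δ)}
  {13} × {γ, δ} = {(13,γ), (13,δ)}
  {11, 12, 13} × {γ} = {(11,γ), (12,γ), (13,γ)}
  {11, 12, 13} × {δ} = {(11,δ), (12,δ), (13,δ)}
  {11, 13} × {γ, δ} = {(11,γ), (11,δ), (13,γ), (13,δ)}
  {11, 12, 13} × {γ, δ} = {(11,γ), (11,δ), (12,γ), (12,δ), (13,γ), (13,δ)}
These 13 distinct sets form the basis B.
Close under arbitrary unions to get τ_{X×Y}; counting gives |τ_{X×Y}| = 25.


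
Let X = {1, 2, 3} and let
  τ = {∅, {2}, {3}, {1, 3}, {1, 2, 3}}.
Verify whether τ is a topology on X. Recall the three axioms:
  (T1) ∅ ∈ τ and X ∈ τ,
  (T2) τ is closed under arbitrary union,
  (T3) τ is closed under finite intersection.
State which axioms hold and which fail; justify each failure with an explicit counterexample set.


τ is NOT a topology on X.

Axiom (T1): ∅ ∈ τ? Yes; X ∈ τ? Yes.
Axiom (T2/T3): check pairwise unions and intersections of members of τ.
Counterexample for (T2): {2} ∪ {3} = {2, 3} ∉ τ. Therefore τ is NOT a topology.


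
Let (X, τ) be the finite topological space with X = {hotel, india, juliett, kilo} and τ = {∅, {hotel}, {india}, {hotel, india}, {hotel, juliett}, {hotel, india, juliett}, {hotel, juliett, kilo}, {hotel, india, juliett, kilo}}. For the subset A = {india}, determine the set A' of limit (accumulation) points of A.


A' = ∅

For each x ∈ X, list the open sets U ∈ τ with x ∈ U, then check whether U ∩ (A ∖ {x}) ≠ ∅ for every such U.
  x = hotel: open {hotel} ∋ x has {hotel} ∩ (A ∖ {hotel}) = ∅, so x is NOT a limit point.
  x = india: open {india} ∋ x has {india} ∩ (A ∖ {india}) = ∅, so x is NOT a limit point.
  x = juliett: open {hotel, juliett} ∋ x has {hotel, juliett} ∩ (A ∖ {juliett}) = ∅, so x is NOT a limit point.
  x = kilo: open {hotel, juliett, kilo} ∋ x has {hotel, juliett, kilo} ∩ (A ∖ {kilo}) = ∅, so x is NOT a limit point.
Collecting: A' = ∅.


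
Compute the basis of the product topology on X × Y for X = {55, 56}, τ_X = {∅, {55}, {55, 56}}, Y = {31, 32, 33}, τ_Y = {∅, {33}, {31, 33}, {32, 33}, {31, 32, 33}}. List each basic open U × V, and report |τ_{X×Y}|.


Basis B = {∅ × ∅, {55} × {33}, {55} × {31, 33}, {55} × {32, 33}, {55, 56} × {33}, {55} × {31, 32, 33}, {55, 56} × {31, 33}, {55, 56} × {32, 33}, {55, 56} × {31, 32, 33}}; |τ_{X×Y}| = 14.

Enumerate products U × V with U ∈ τ_X, V ∈ τ_Y (deduplicated):
  ∅ × ∅ = {} (∅)
  {55} × {33} = {(55,33)}
  {55} × {31, 33} = {(55,31), (55,33)}
  {55} × {32, 33} = {(55,32), (55,33)}
  {55, 56} × {33} = {(55,33), (56,33)}
  {55} × {31, 32, 33} = {(55,31), (55,32), (55,33)}
  {55, 56} × {31, 33} = {(55,31), (55,33), (56,31), (56,33)}
  {55, 56} × {32, 33} = {(55,32), (55,33), (56,32), (56,33)}
  {55, 56} × {31, 32, 33} = {(55,31), (55,32), (55,33), (56,31), (56,32), (56,33)}
These 9 distinct sets form the basis B.
Close under arbitrary unions to get τ_{X×Y}; counting gives |τ_{X×Y}| = 14.


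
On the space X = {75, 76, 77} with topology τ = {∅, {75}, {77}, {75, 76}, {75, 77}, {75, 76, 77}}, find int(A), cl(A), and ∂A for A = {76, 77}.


int(A) = {77}, cl(A) = {76, 77}, ∂A = {76}.

Closed sets in (X, τ) are complements of opens:
  closed(X, τ) = {∅, {76}, {77}, {75, 76}, {76, 77}, {75, 76, 77}}.
int(A) = ⋃ {U ∈ τ : U ⊆ A}. Opens contained in A: ∅, {77}.
Taking the union of these: int(A) = {77}.
cl(A) = ⋂ {C closed : A ⊆ C}. Closed sets containing A: {76, 77}, {75, 76, 77}.
Intersecting these: cl(A) = {76, 77}.
∂A = cl(A) ∖ int(A) = {76, 77} ∖ {77} = {76}.
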